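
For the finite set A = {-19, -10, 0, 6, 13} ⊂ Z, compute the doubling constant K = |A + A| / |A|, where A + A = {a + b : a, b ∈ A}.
K = |A + A| / |A| = 15/5 = 3

Enumerate A + A = {a + b : a, b ∈ A}. With |A| = 5, there are |A|^2 = 25 ordered sum pairs; collecting distinct values, A + A = {-38, -29, -20, -19, -13, -10, -6, -4, 0, 3, 6, 12, 13, 19, 26}, so |A + A| = 15. Thus K = 15/5 = 3. For comparison, the minimum possible |A + A| over all 5-element sets is 2·5 − 1 = 9 (so min K = 9/5), attained only by arithmetic progressions.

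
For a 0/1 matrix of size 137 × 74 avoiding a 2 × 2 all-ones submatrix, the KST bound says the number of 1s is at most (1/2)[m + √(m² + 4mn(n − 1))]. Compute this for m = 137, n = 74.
z(137, 74; 2, 2) ≤ (1/2)[137 + √(137² + 4·137·74·73)] = (1/2)[137 + √2979065] = 931.4984

Kővári–Sós–Turán: let r_1, ..., r_137 be the row sums and z = Σ r_i the total number of 1s. Each pair of columns can share at most one row with both entries 1 (else a 2×2 all-ones block appears), so Σ_i C(r_i, 2) ≤ C(74, 2) = 2701. By convexity Σ_i C(r_i, 2) ≥ 137·C(z/137, 2) = z(z − 137)/(2·137), giving z² − 137z − 137·74·73 ≤ 0 and hence z ≤ (1/2)[137 + √(18769 + 4·740074)] = (1/2)[137 + √2979065] ≈ (1/2)(137 + 1725.9968) = 931.4984.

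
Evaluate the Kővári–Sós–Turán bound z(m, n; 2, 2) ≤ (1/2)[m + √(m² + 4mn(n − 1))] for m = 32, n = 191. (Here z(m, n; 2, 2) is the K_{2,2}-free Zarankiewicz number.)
z(32, 191; 2, 2) ≤ (1/2)[32 + √(32² + 4·32·191·190)] = (1/2)[32 + √4646144] = 1093.7458

Kővári–Sós–Turán: let r_1, ..., r_32 be the row sums and z = Σ r_i the total number of 1s. Each pair of columns can share at most one row with both entries 1 (else a 2×2 all-ones block appears), so Σ_i C(r_i, 2) ≤ C(191, 2) = 18145. By convexity Σ_i C(r_i, 2) ≥ 32·C(z/32, 2) = z(z − 32)/(2·32), giving z² − 32z − 32·191·190 ≤ 0 and hence z ≤ (1/2)[32 + √(1024 + 4·1161280)] = (1/2)[32 + √4646144] ≈ (1/2)(32 + 2155.4916) = 1093.7458.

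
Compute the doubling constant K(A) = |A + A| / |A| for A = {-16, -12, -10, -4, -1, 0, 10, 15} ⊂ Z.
K = |A + A| / |A| = 31/8

Enumerate A + A = {a + b : a, b ∈ A}. With |A| = 8, there are |A|^2 = 64 ordered sum pairs; collecting distinct values, A + A = {-32, -28, -26, -24, -22, -20, -17, -16, -14, -13, -12, -11, -10, -8, -6, -5, -4, -2, -1, 0, 3, 5, 6, 9, 10, 11, 14, 15, 20, 25, 30}, so |A + A| = 31. Thus K = 31/8. For comparison, the minimum possible |A + A| over all 8-element sets is 2·8 − 1 = 15 (so min K = 15/8), attained only by arithmetic progressions.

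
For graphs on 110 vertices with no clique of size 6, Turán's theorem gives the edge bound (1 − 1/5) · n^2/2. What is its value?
Turán density bound = (4/5) · 110^2/2 = 4840

Turán's theorem: ex(n, K_{r+1}) is achieved by the complete r-partite Turán graph T(n, r) with parts as balanced as possible, and is at most (1 − 1/r) · n^2/2. For r = 5, n = 110: the density bound is (4/5) · 12100/2 = 4840. Since 5 ∣ 110, the Turán graph T(110, 5) has parts of equal size 22, and its edge count e(T(110, 5)) = 4840 attains the density bound exactly.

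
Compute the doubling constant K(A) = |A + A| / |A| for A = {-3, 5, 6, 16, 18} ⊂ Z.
K = |A + A| / |A| = 15/5 = 3

Enumerate A + A = {a + b : a, b ∈ A}. With |A| = 5, there are |A|^2 = 25 ordered sum pairs; collecting distinct values, A + A = {-6, 2, 3, 10, 11, 12, 13, 15, 21, 22, 23, 24, 32, 34, 36}, so |A + A| = 15. Thus K = 15/5 = 3. For comparison, the minimum possible |A + A| over all 5-element sets is 2·5 − 1 = 9 (so min K = 9/5), attained only by arithmetic progressions.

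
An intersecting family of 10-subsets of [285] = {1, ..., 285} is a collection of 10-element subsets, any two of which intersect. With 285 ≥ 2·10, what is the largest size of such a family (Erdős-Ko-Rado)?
max |F| = C(284, 9) = 29140235187057556

The Erdős-Ko-Rado theorem states: for n ≥ 2k, an intersecting family of k-subsets of an n-element set has size at most C(n − 1, k − 1), with equality for 'star' families {A ⊆ [n] : |A| = k, i ∈ A} (fix an element i). For n = 285, k = 10: C(284, 9) = 29140235187057556.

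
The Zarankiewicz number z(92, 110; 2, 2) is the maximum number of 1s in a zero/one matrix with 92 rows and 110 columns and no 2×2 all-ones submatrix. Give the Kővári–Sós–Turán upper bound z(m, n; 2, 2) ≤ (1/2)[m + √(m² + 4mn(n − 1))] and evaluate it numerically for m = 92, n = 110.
z(92, 110; 2, 2) ≤ (1/2)[92 + √(92² + 4·92·110·109)] = (1/2)[92 + √4420784] = 1097.283

Kővári–Sós–Turán: let r_1, ..., r_92 be the row sums and z = Σ r_i the total number of 1s. Each pair of columns can share at most one row with both entries 1 (else a 2×2 all-ones block appears), so Σ_i C(r_i, 2) ≤ C(110, 2) = 5995. By convexity Σ_i C(r_i, 2) ≥ 92·C(z/92, 2) = z(z − 92)/(2·92), giving z² − 92z − 92·110·109 ≤ 0 and hence z ≤ (1/2)[92 + √(8464 + 4·1103080)] = (1/2)[92 + √4420784] ≈ (1/2)(92 + 2102.5661) = 1097.283.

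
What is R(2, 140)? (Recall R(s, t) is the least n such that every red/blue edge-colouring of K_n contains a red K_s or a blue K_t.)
R(2, 140) = 140

R(2, k) = k for all k ≥ 2: in a 2-colouring of K_k, either some edge is red (a red K_2) or all edges are blue (a blue K_k). And K_{139} coloured all-blue has no blue K_140, so R(2, 140) > 139. Hence R(2, 140) = 140.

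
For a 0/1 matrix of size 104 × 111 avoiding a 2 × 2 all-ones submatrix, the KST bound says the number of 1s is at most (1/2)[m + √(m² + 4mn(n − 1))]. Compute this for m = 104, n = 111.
z(104, 111; 2, 2) ≤ (1/2)[104 + √(104² + 4·104·111·110)] = (1/2)[104 + √5090176] = 1180.0709

Kővári–Sós–Turán: let r_1, ..., r_104 be the row sums and z = Σ r_i the total number of 1s. Each pair of columns can share at most one row with both entries 1 (else a 2×2 all-ones block appears), so Σ_i C(r_i, 2) ≤ C(111, 2) = 6105. By convexity Σ_i C(r_i, 2) ≥ 104·C(z/104, 2) = z(z − 104)/(2·104), giving z² − 104z − 104·111·110 ≤ 0 and hence z ≤ (1/2)[104 + √(10816 + 4·1269840)] = (1/2)[104 + √5090176] ≈ (1/2)(104 + 2256.1418) = 1180.0709.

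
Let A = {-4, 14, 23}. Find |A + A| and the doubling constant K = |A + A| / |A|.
K = |A + A| / |A| = 6/3 = 2

Enumerate A + A = {a + b : a, b ∈ A}. With |A| = 3, there are |A|^2 = 9 ordered sum pairs; collecting distinct values, A + A = {-8, 10, 19, 28, 37, 46}, so |A + A| = 6. Thus K = 6/3 = 2. For comparison, the minimum possible |A + A| over all 3-element sets is 2·3 − 1 = 5 (so min K = 5/3), attained only by arithmetic progressions.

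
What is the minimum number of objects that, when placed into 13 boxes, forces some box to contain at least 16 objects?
n = (16 − 1)·13 + 1 = 196

By the generalised pigeonhole principle, to guarantee some box contains ≥ r objects we need more than (r − 1) · k objects total. Threshold: n = (r − 1) · k + 1. With r = 16 and k = 13: n = 15 · 13 + 1 = 195 + 1 = 196. For n = 195 = 15 · 13, we can put exactly 15 objects in every box, avoiding 16 in any single one — so 196 is tight.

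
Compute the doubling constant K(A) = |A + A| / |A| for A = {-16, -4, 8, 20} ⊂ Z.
K = |A + A| / |A| = 7/4

Enumerate A + A = {a + b : a, b ∈ A}. With |A| = 4, there are |A|^2 = 16 ordered sum pairs; collecting distinct values, A + A = {-32, -20, -8, 4, 16, 28, 40}, so |A + A| = 7. Thus K = 7/4. Here |A + A| = 2|A| − 1 = 7, the minimum possible — so K = 7/4 is minimal, which holds iff A is an arithmetic progression.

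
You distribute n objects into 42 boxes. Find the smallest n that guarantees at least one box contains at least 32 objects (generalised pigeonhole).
n = (32 − 1)·42 + 1 = 1303

By the generalised pigeonhole principle, to guarantee some box contains ≥ r objects we need more than (r − 1) · k objects total. Threshold: n = (r − 1) · k + 1. With r = 32 and k = 42: n = 31 · 42 + 1 = 1302 + 1 = 1303. For n = 1302 = 31 · 42, we can put exactly 31 objects in every box, avoiding 32 in any single one — so 1303 is tight.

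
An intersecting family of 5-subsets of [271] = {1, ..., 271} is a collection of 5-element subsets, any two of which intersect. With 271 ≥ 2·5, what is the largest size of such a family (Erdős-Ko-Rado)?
max |F| = C(270, 4) = 216546345

The Erdős-Ko-Rado theorem states: for n ≥ 2k, an intersecting family of k-subsets of an n-element set has size at most C(n − 1, k − 1), with equality for 'star' families {A ⊆ [n] : |A| = k, i ∈ A} (fix an element i). For n = 271, k = 5: C(270, 4) = 216546345.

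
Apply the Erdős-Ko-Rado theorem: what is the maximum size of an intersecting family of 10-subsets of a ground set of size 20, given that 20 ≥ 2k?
max |F| = C(19, 9) = 92378

The Erdős-Ko-Rado theorem states: for n ≥ 2k, an intersecting family of k-subsets of an n-element set has size at most C(n − 1, k − 1), with equality for 'star' families {A ⊆ [n] : |A| = k, i ∈ A} (fix an element i). For n = 20, k = 10: C(19, 9) = 92378.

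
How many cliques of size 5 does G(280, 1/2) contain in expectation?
E[# K_5] = C(280, 5) · (1/2)^C(5, 2) = 13836130056 / 2^10 = 1729516257/128 = 13511845.7578125

For each 5-subset S of vertices (there are C(280, 5) = 13836130056 such S), let X_S = 1 if S induces a K_5 (all C(5, 2) = 10 edges present). Then P(X_S = 1) = (1/2)^10 = 1/1024. By linearity of expectation, E[# K_5] = C(280, 5) · (1/2)^10 = 13836130056 / 1024 = 1729516257/128 = 13511845.7578125.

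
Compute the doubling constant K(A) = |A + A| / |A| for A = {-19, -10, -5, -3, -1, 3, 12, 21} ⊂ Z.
K = |A + A| / |A| = 28/8 = 7/2

Enumerate A + A = {a + b : a, b ∈ A}. With |A| = 8, there are |A|^2 = 64 ordered sum pairs; collecting distinct values, A + A = {-38, -29, -24, -22, -20, -16, -15, -13, -11, -10, -8, -7, -6, -4, -2, 0, 2, 6, 7, 9, 11, 15, 16, 18, 20, 24, 33, 42}, so |A + A| = 28. Thus K = 28/8 = 7/2. For comparison, the minimum possible |A + A| over all 8-element sets is 2·8 − 1 = 15 (so min K = 15/8), attained only by arithmetic progressions.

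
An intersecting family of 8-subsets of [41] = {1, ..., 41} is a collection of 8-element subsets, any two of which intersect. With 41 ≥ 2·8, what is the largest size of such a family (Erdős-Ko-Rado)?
max |F| = C(40, 7) = 18643560

The Erdős-Ko-Rado theorem states: for n ≥ 2k, an intersecting family of k-subsets of an n-element set has size at most C(n − 1, k − 1), with equality for 'star' families {A ⊆ [n] : |A| = k, i ∈ A} (fix an element i). For n = 41, k = 8: C(40, 7) = 18643560.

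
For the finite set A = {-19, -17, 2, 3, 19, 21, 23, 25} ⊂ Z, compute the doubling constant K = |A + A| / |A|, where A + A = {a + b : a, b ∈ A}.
K = |A + A| / |A| = 28/8 = 7/2

Enumerate A + A = {a + b : a, b ∈ A}. With |A| = 8, there are |A|^2 = 64 ordered sum pairs; collecting distinct values, A + A = {-38, -36, -34, -17, -16, -15, -14, 0, 2, 4, 5, 6, 8, 21, 22, 23, 24, 25, 26, 27, 28, 38, 40, 42, 44, 46, 48, 50}, so |A + A| = 28. Thus K = 28/8 = 7/2. For comparison, the minimum possible |A + A| over all 8-element sets is 2·8 − 1 = 15 (so min K = 15/8), attained only by arithmetic progressions.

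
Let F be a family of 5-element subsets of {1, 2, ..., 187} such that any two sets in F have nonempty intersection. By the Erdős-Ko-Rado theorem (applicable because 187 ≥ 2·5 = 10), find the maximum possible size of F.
max |F| = C(186, 4) = 48277230

The Erdős-Ko-Rado theorem states: for n ≥ 2k, an intersecting family of k-subsets of an n-element set has size at most C(n − 1, k − 1), with equality for 'star' families {A ⊆ [n] : |A| = k, i ∈ A} (fix an element i). For n = 187, k = 5: C(186, 4) = 48277230.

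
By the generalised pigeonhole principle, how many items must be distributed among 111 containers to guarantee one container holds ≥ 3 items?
n = (3 − 1)·111 + 1 = 223

By the generalised pigeonhole principle, to guarantee some box contains ≥ r objects we need more than (r − 1) · k objects total. Threshold: n = (r − 1) · k + 1. With r = 3 and k = 111: n = 2 · 111 + 1 = 222 + 1 = 223. For n = 222 = 2 · 111, we can put exactly 2 objects in every box, avoiding 3 in any single one — so 223 is tight.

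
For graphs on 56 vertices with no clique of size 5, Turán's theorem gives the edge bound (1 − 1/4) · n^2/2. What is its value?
Turán density bound = (3/4) · 56^2/2 = 1176

Turán's theorem: ex(n, K_{r+1}) is achieved by the complete r-partite Turán graph T(n, r) with parts as balanced as possible, and is at most (1 − 1/r) · n^2/2. For r = 4, n = 56: the density bound is (3/4) · 3136/2 = 1176. Since 4 ∣ 56, the Turán graph T(56, 4) has parts of equal size 14, and its edge count e(T(56, 4)) = 1176 attains the density bound exactly.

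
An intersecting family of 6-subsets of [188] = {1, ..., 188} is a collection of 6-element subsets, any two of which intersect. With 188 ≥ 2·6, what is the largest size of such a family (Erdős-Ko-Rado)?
max |F| = C(187, 5) = 1805568402

Erdős-Ko-Rado (1961): when n ≥ 2k, max |F| = C(n−1, k−1). The bound is attained by the star {A : i ∈ A} for any fixed i ∈ [n]. Here C(188−1, 6−1) = C(187, 5) = 1805568402.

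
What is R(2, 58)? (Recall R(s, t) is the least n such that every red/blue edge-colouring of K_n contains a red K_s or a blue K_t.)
R(2, 58) = 58

R(2, k) = k for all k ≥ 2: in a 2-colouring of K_k, either some edge is red (a red K_2) or all edges are blue (a blue K_k). And K_{57} coloured all-blue has no blue K_58, so R(2, 58) > 57. Hence R(2, 58) = 58.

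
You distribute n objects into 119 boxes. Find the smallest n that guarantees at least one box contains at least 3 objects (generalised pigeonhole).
n = (3 − 1)·119 + 1 = 239

By the generalised pigeonhole principle, to guarantee some box contains ≥ r objects we need more than (r − 1) · k objects total. Threshold: n = (r − 1) · k + 1. With r = 3 and k = 119: n = 2 · 119 + 1 = 238 + 1 = 239. For n = 238 = 2 · 119, we can put exactly 2 objects in every box, avoiding 3 in any single one — so 239 is tight.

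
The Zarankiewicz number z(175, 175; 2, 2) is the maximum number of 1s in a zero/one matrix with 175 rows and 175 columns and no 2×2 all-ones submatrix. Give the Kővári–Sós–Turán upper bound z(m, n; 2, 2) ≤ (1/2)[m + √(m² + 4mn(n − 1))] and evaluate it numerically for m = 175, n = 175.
z(175, 175; 2, 2) ≤ (1/2)[175 + √(175² + 4·175·175·174)] = (1/2)[175 + √21345625] = 2397.5663

Kővári–Sós–Turán: let r_1, ..., r_175 be the row sums and z = Σ r_i the total number of 1s. Each pair of columns can share at most one row with both entries 1 (else a 2×2 all-ones block appears), so Σ_i C(r_i, 2) ≤ C(175, 2) = 15225. By convexity Σ_i C(r_i, 2) ≥ 175·C(z/175, 2) = z(z − 175)/(2·175), giving z² − 175z − 175·175·174 ≤ 0 and hence z ≤ (1/2)[175 + √(30625 + 4·5328750)] = (1/2)[175 + √21345625] ≈ (1/2)(175 + 4620.1326) = 2397.5663.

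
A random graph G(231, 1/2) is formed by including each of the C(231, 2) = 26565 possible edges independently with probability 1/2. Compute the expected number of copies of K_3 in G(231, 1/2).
E[# K_3] = C(231, 3) · (1/2)^C(3, 2) = 2027795 / 2^3 = 253474.375

For each 3-subset S of vertices (there are C(231, 3) = 2027795 such S), let X_S = 1 if S induces a K_3 (all C(3, 2) = 3 edges present). Then P(X_S = 1) = (1/2)^3 = 1/8. By linearity of expectation, E[# K_3] = C(231, 3) · (1/2)^3 = 2027795 / 8 = 253474.375.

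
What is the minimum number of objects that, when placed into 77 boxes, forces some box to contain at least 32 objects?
n = (32 − 1)·77 + 1 = 2388

By the generalised pigeonhole principle, to guarantee some box contains ≥ r objects we need more than (r − 1) · k objects total. Threshold: n = (r − 1) · k + 1. With r = 32 and k = 77: n = 31 · 77 + 1 = 2387 + 1 = 2388. For n = 2387 = 31 · 77, we can put exactly 31 objects in every box, avoiding 32 in any single one — so 2388 is tight.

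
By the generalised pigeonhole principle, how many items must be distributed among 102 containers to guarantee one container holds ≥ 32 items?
n = (32 − 1)·102 + 1 = 3163

By the generalised pigeonhole principle, to guarantee some box contains ≥ r objects we need more than (r − 1) · k objects total. Threshold: n = (r − 1) · k + 1. With r = 32 and k = 102: n = 31 · 102 + 1 = 3162 + 1 = 3163. For n = 3162 = 31 · 102, we can put exactly 31 objects in every box, avoiding 32 in any single one — so 3163 is tight.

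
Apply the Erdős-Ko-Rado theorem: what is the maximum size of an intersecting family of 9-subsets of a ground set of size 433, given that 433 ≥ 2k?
max |F| = C(432, 8) = 28186192554512850

The Erdős-Ko-Rado theorem states: for n ≥ 2k, an intersecting family of k-subsets of an n-element set has size at most C(n − 1, k − 1), with equality for 'star' families {A ⊆ [n] : |A| = k, i ∈ A} (fix an element i). For n = 433, k = 9: C(432, 8) = 28186192554512850.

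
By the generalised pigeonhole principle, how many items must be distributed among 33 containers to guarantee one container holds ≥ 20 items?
n = (20 − 1)·33 + 1 = 628

By the generalised pigeonhole principle, to guarantee some box contains ≥ r objects we need more than (r − 1) · k objects total. Threshold: n = (r − 1) · k + 1. With r = 20 and k = 33: n = 19 · 33 + 1 = 627 + 1 = 628. For n = 627 = 19 · 33, we can put exactly 19 objects in every box, avoiding 20 in any single one — so 628 is tight.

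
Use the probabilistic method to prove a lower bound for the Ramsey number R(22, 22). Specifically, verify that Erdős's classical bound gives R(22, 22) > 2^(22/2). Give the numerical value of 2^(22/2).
2^(22/2) = 2048; so R(22, 22) > 2048

Colour each edge of K_n uniformly at random with red/blue. The expected number of monochromatic K_22 is C(n, 22) · 2 · 2^(−C(22,2)). If C(n, 22) · 2^(1 − C(22,2)) < 1, then with positive probability no monochromatic K_22 exists, so R(22, 22) > n. The standard estimate C(n, 22) ≤ n^22/22! shows this inequality holds whenever n ≤ 2^(22/2) (since 22! · 2^(C(22,2) − 1) > 2^(22^2/2) ≥ n^22). Hence R(22, 22) > 2^(22/2) = 2048.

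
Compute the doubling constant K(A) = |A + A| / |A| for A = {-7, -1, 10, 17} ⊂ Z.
K = |A + A| / |A| = 10/4 = 5/2

Enumerate A + A = {a + b : a, b ∈ A}. With |A| = 4, there are |A|^2 = 16 ordered sum pairs; collecting distinct values, A + A = {-14, -8, -2, 3, 9, 10, 16, 20, 27, 34}, so |A + A| = 10. Thus K = 10/4 = 5/2. For comparison, the minimum possible |A + A| over all 4-element sets is 2·4 − 1 = 7 (so min K = 7/4), attained only by arithmetic progressions.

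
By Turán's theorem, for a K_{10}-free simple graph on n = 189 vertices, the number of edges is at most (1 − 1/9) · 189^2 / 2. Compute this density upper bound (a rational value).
Turán density bound = (8/9) · 189^2/2 = 15876

Turán's theorem: ex(n, K_{r+1}) is achieved by the complete r-partite Turán graph T(n, r) with parts as balanced as possible, and is at most (1 − 1/r) · n^2/2. For r = 9, n = 189: the density bound is (8/9) · 35721/2 = 15876. Since 9 ∣ 189, the Turán graph T(189, 9) has parts of equal size 21, and its edge count e(T(189, 9)) = 15876 attains the density bound exactly.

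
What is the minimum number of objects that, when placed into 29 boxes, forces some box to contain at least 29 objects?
n = (29 − 1)·29 + 1 = 813

By the generalised pigeonhole principle, to guarantee some box contains ≥ r objects we need more than (r − 1) · k objects total. Threshold: n = (r − 1) · k + 1. With r = 29 and k = 29: n = 28 · 29 + 1 = 812 + 1 = 813. For n = 812 = 28 · 29, we can put exactly 28 objects in every box, avoiding 29 in any single one — so 813 is tight.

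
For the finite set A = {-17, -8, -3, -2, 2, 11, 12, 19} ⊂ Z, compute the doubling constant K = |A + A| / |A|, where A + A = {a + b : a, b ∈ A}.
K = |A + A| / |A| = 31/8

Enumerate A + A = {a + b : a, b ∈ A}. With |A| = 8, there are |A|^2 = 64 ordered sum pairs; collecting distinct values, A + A = {-34, -25, -20, -19, -16, -15, -11, -10, -6, -5, -4, -1, 0, 2, 3, 4, 8, 9, 10, 11, 13, 14, 16, 17, 21, 22, 23, 24, 30, 31, 38}, so |A + A| = 31. Thus K = 31/8. For comparison, the minimum possible |A + A| over all 8-element sets is 2·8 − 1 = 15 (so min K = 15/8), attained only by arithmetic progressions.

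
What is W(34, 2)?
W(34, 2) = 34 + 1 = 35

A 2-term AP is any pair of integers, so a monochromatic 2-AP exists iff some colour is used at least twice. With 34 colours, the colouring i ↦ i on {1, ..., 34} uses each colour once, avoiding any monochromatic pair, so W(34, 2) > 34. For {1, ..., 35}, pigeonhole forces two integers of the same colour, which form a monochromatic 2-AP. Hence W(34, 2) = 35.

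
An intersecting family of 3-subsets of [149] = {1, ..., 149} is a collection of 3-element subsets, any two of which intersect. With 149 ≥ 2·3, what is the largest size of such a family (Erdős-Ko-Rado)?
max |F| = C(148, 2) = 10878

The Erdős-Ko-Rado theorem states: for n ≥ 2k, an intersecting family of k-subsets of an n-element set has size at most C(n − 1, k − 1), with equality for 'star' families {A ⊆ [n] : |A| = k, i ∈ A} (fix an element i). For n = 149, k = 3: C(148, 2) = 10878.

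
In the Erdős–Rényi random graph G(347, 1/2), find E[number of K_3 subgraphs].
E[# K_3] = C(347, 3) · (1/2)^C(3, 2) = 6903565 / 2^3 = 862945.625

For each 3-subset S of vertices (there are C(347, 3) = 6903565 such S), let X_S = 1 if S induces a K_3 (all C(3, 2) = 3 edges present). Then P(X_S = 1) = (1/2)^3 = 1/8. By linearity of expectation, E[# K_3] = C(347, 3) · (1/2)^3 = 6903565 / 8 = 862945.625.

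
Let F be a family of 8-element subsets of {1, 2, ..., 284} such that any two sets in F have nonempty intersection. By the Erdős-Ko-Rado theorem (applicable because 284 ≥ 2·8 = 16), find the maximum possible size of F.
max |F| = C(283, 7) = 26766903111198

The Erdős-Ko-Rado theorem states: for n ≥ 2k, an intersecting family of k-subsets of an n-element set has size at most C(n − 1, k − 1), with equality for 'star' families {A ⊆ [n] : |A| = k, i ∈ A} (fix an element i). For n = 284, k = 8: C(283, 7) = 26766903111198.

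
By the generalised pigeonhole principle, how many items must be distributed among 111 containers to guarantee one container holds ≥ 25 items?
n = (25 − 1)·111 + 1 = 2665

By the generalised pigeonhole principle, to guarantee some box contains ≥ r objects we need more than (r − 1) · k objects total. Threshold: n = (r − 1) · k + 1. With r = 25 and k = 111: n = 24 · 111 + 1 = 2664 + 1 = 2665. For n = 2664 = 24 · 111, we can put exactly 24 objects in every box, avoiding 25 in any single one — so 2665 is tight.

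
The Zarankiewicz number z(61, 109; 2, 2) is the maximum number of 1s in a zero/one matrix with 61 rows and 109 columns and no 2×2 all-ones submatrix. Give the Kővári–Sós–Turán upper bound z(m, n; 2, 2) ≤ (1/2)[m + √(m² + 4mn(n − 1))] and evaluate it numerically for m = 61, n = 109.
z(61, 109; 2, 2) ≤ (1/2)[61 + √(61² + 4·61·109·108)] = (1/2)[61 + √2876089] = 878.4518

Kővári–Sós–Turán: let r_1, ..., r_61 be the row sums and z = Σ r_i the total number of 1s. Each pair of columns can share at most one row with both entries 1 (else a 2×2 all-ones block appears), so Σ_i C(r_i, 2) ≤ C(109, 2) = 5886. By convexity Σ_i C(r_i, 2) ≥ 61·C(z/61, 2) = z(z − 61)/(2·61), giving z² − 61z − 61·109·108 ≤ 0 and hence z ≤ (1/2)[61 + √(3721 + 4·718092)] = (1/2)[61 + √2876089] ≈ (1/2)(61 + 1695.9036) = 878.4518.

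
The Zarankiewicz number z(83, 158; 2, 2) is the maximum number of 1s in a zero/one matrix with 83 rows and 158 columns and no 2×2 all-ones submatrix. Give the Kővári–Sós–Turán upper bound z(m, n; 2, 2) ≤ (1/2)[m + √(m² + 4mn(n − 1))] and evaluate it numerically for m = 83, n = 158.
z(83, 158; 2, 2) ≤ (1/2)[83 + √(83² + 4·83·158·157)] = (1/2)[83 + √8242481] = 1476.9861

Kővári–Sós–Turán: let r_1, ..., r_83 be the row sums and z = Σ r_i the total number of 1s. Each pair of columns can share at most one row with both entries 1 (else a 2×2 all-ones block appears), so Σ_i C(r_i, 2) ≤ C(158, 2) = 12403. By convexity Σ_i C(r_i, 2) ≥ 83·C(z/83, 2) = z(z − 83)/(2·83), giving z² − 83z − 83·158·157 ≤ 0 and hence z ≤ (1/2)[83 + √(6889 + 4·2058898)] = (1/2)[83 + √8242481] ≈ (1/2)(83 + 2870.9721) = 1476.9861.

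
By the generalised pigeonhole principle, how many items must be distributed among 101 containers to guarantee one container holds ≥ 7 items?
n = (7 − 1)·101 + 1 = 607

By the generalised pigeonhole principle, to guarantee some box contains ≥ r objects we need more than (r − 1) · k objects total. Threshold: n = (r − 1) · k + 1. With r = 7 and k = 101: n = 6 · 101 + 1 = 606 + 1 = 607. For n = 606 = 6 · 101, we can put exactly 6 objects in every box, avoiding 7 in any single one — so 607 is tight.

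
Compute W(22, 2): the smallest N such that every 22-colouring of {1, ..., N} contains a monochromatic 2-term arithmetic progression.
W(22, 2) = 22 + 1 = 23

A 2-term AP is any pair of integers, so a monochromatic 2-AP exists iff some colour is used at least twice. With 22 colours, the colouring i ↦ i on {1, ..., 22} uses each colour once, avoiding any monochromatic pair, so W(22, 2) > 22. For {1, ..., 23}, pigeonhole forces two integers of the same colour, which form a monochromatic 2-AP. Hence W(22, 2) = 23.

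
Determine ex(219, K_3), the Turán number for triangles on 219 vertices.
ex(219, K_3) = ⌊219^2/4⌋ = 11990

Mantel (1907): a triangle-free graph on n vertices has at most ⌊n^2/4⌋ edges, with equality for the complete bipartite graph K_{⌊n/2⌋, ⌈n/2⌉}. For n = 219: ⌊219^2/4⌋ = ⌊47961/4⌋ = 11990. The extremal graph is K_{109, 110}, which has 109·110 = 11990 edges.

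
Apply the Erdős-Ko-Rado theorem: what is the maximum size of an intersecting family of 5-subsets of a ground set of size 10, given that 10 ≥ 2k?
max |F| = C(9, 4) = 126

The Erdős-Ko-Rado theorem states: for n ≥ 2k, an intersecting family of k-subsets of an n-element set has size at most C(n − 1, k − 1), with equality for 'star' families {A ⊆ [n] : |A| = k, i ∈ A} (fix an element i). For n = 10, k = 5: C(9, 4) = 126.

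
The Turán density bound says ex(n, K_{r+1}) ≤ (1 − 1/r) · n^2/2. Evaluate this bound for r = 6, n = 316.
Turán density bound = (5/6) · 316^2/2 = 124820/3 ≈ 41606.6667

Turán's theorem: ex(n, K_{r+1}) is achieved by the complete r-partite Turán graph T(n, r) with parts as balanced as possible, and is at most (1 − 1/r) · n^2/2. For r = 6, n = 316: the density bound is (5/6) · 99856/2 = 124820/3 ≈ 41606.6667. The integer-valued extremum is e(T(316, 6)) = 41606, which is strictly less than the density bound 124820/3 since 6 ∤ 316 (the parts of T(316, 6) cannot all be equal).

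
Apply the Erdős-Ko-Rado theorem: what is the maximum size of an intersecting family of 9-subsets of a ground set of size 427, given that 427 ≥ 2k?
max |F| = C(426, 8) = 25179209413738425

Erdős-Ko-Rado (1961): when n ≥ 2k, max |F| = C(n−1, k−1). The bound is attained by the star {A : i ∈ A} for any fixed i ∈ [n]. Here C(427−1, 9−1) = C(426, 8) = 25179209413738425.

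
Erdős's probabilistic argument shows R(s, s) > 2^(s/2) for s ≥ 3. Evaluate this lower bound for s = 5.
2^(5/2) = 5.6569; so R(5, 5) > 5.6569

Colour each edge of K_n uniformly at random with red/blue. The expected number of monochromatic K_5 is C(n, 5) · 2 · 2^(−C(5,2)). If C(n, 5) · 2^(1 − C(5,2)) < 1, then with positive probability no monochromatic K_5 exists, so R(5, 5) > n. The standard estimate C(n, 5) ≤ n^5/5! shows this inequality holds whenever n ≤ 2^(5/2) (since 5! · 2^(C(5,2) − 1) > 2^(5^2/2) ≥ n^5). Hence R(5, 5) > 2^(5/2) = 5.6569.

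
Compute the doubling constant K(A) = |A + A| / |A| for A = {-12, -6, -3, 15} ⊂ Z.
K = |A + A| / |A| = 10/4 = 5/2

Enumerate A + A = {a + b : a, b ∈ A}. With |A| = 4, there are |A|^2 = 16 ordered sum pairs; collecting distinct values, A + A = {-24, -18, -15, -12, -9, -6, 3, 9, 12, 30}, so |A + A| = 10. Thus K = 10/4 = 5/2. For comparison, the minimum possible |A + A| over all 4-element sets is 2·4 − 1 = 7 (so min K = 7/4), attained only by arithmetic progressions.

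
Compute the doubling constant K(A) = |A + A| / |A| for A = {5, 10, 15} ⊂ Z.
K = |A + A| / |A| = 5/3

Enumerate A + A = {a + b : a, b ∈ A}. With |A| = 3, there are |A|^2 = 9 ordered sum pairs; collecting distinct values, A + A = {10, 15, 20, 25, 30}, so |A + A| = 5. Thus K = 5/3. Here |A + A| = 2|A| − 1 = 5, the minimum possible — so K = 5/3 is minimal, which holds iff A is an arithmetic progression.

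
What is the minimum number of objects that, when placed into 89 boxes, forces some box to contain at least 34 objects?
n = (34 − 1)·89 + 1 = 2938

By the generalised pigeonhole principle, to guarantee some box contains ≥ r objects we need more than (r − 1) · k objects total. Threshold: n = (r − 1) · k + 1. With r = 34 and k = 89: n = 33 · 89 + 1 = 2937 + 1 = 2938. For n = 2937 = 33 · 89, we can put exactly 33 objects in every box, avoiding 34 in any single one — so 2938 is tight.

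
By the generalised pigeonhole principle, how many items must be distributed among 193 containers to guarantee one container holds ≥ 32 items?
n = (32 − 1)·193 + 1 = 5984

By the generalised pigeonhole principle, to guarantee some box contains ≥ r objects we need more than (r − 1) · k objects total. Threshold: n = (r − 1) · k + 1. With r = 32 and k = 193: n = 31 · 193 + 1 = 5983 + 1 = 5984. For n = 5983 = 31 · 193, we can put exactly 31 objects in every box, avoiding 32 in any single one — so 5984 is tight.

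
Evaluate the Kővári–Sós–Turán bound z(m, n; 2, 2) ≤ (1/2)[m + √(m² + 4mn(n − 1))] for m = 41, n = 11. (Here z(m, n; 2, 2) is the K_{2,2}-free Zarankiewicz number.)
z(41, 11; 2, 2) ≤ (1/2)[41 + √(41² + 4·41·11·10)] = (1/2)[41 + √19721] = 90.7157

Kővári–Sós–Turán: let r_1, ..., r_41 be the row sums and z = Σ r_i the total number of 1s. Each pair of columns can share at most one row with both entries 1 (else a 2×2 all-ones block appears), so Σ_i C(r_i, 2) ≤ C(11, 2) = 55. By convexity Σ_i C(r_i, 2) ≥ 41·C(z/41, 2) = z(z − 41)/(2·41), giving z² − 41z − 41·11·10 ≤ 0 and hence z ≤ (1/2)[41 + √(1681 + 4·4510)] = (1/2)[41 + √19721] ≈ (1/2)(41 + 140.4315) = 90.7157.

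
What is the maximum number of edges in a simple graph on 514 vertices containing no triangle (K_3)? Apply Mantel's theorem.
ex(514, K_3) = ⌊514^2/4⌋ = 66049

Mantel (1907): a triangle-free graph on n vertices has at most ⌊n^2/4⌋ edges, with equality for the complete bipartite graph K_{⌊n/2⌋, ⌈n/2⌉}. For n = 514: ⌊514^2/4⌋ = ⌊264196/4⌋ = 66049. The extremal graph is K_{257, 257}, which has 257·257 = 66049 edges.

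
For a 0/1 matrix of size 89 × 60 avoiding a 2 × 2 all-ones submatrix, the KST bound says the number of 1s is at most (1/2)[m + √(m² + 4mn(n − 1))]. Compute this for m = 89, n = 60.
z(89, 60; 2, 2) ≤ (1/2)[89 + √(89² + 4·89·60·59)] = (1/2)[89 + √1268161] = 607.5633

Kővári–Sós–Turán: let r_1, ..., r_89 be the row sums and z = Σ r_i the total number of 1s. Each pair of columns can share at most one row with both entries 1 (else a 2×2 all-ones block appears), so Σ_i C(r_i, 2) ≤ C(60, 2) = 1770. By convexity Σ_i C(r_i, 2) ≥ 89·C(z/89, 2) = z(z − 89)/(2·89), giving z² − 89z − 89·60·59 ≤ 0 and hence z ≤ (1/2)[89 + √(7921 + 4·315060)] = (1/2)[89 + √1268161] ≈ (1/2)(89 + 1126.1265) = 607.5633.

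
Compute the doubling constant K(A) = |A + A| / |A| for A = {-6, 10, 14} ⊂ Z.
K = |A + A| / |A| = 6/3 = 2

Enumerate A + A = {a + b : a, b ∈ A}. With |A| = 3, there are |A|^2 = 9 ordered sum pairs; collecting distinct values, A + A = {-12, 4, 8, 20, 24, 28}, so |A + A| = 6. Thus K = 6/3 = 2. For comparison, the minimum possible |A + A| over all 3-element sets is 2·3 − 1 = 5 (so min K = 5/3), attained only by arithmetic progressions.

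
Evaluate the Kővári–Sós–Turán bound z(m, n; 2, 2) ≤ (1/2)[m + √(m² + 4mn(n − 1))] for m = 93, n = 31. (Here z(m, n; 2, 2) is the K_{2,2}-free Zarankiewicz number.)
z(93, 31; 2, 2) ≤ (1/2)[93 + √(93² + 4·93·31·30)] = (1/2)[93 + √354609] = 344.2453

Kővári–Sós–Turán: let r_1, ..., r_93 be the row sums and z = Σ r_i the total number of 1s. Each pair of columns can share at most one row with both entries 1 (else a 2×2 all-ones block appears), so Σ_i C(r_i, 2) ≤ C(31, 2) = 465. By convexity Σ_i C(r_i, 2) ≥ 93·C(z/93, 2) = z(z − 93)/(2·93), giving z² − 93z − 93·31·30 ≤ 0 and hence z ≤ (1/2)[93 + √(8649 + 4·86490)] = (1/2)[93 + √354609] ≈ (1/2)(93 + 595.4906) = 344.2453.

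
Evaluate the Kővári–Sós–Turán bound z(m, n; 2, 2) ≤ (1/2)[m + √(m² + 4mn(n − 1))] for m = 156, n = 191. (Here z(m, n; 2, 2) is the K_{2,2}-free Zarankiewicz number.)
z(156, 191; 2, 2) ≤ (1/2)[156 + √(156² + 4·156·191·190)] = (1/2)[156 + √22669296] = 2458.6142

Kővári–Sós–Turán: let r_1, ..., r_156 be the row sums and z = Σ r_i the total number of 1s. Each pair of columns can share at most one row with both entries 1 (else a 2×2 all-ones block appears), so Σ_i C(r_i, 2) ≤ C(191, 2) = 18145. By convexity Σ_i C(r_i, 2) ≥ 156·C(z/156, 2) = z(z − 156)/(2·156), giving z² − 156z − 156·191·190 ≤ 0 and hence z ≤ (1/2)[156 + √(24336 + 4·5661240)] = (1/2)[156 + √22669296] ≈ (1/2)(156 + 4761.2284) = 2458.6142.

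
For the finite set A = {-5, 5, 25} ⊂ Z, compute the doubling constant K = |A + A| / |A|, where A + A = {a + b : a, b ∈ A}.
K = |A + A| / |A| = 6/3 = 2

Enumerate A + A = {a + b : a, b ∈ A}. With |A| = 3, there are |A|^2 = 9 ordered sum pairs; collecting distinct values, A + A = {-10, 0, 10, 20, 30, 50}, so |A + A| = 6. Thus K = 6/3 = 2. For comparison, the minimum possible |A + A| over all 3-element sets is 2·3 − 1 = 5 (so min K = 5/3), attained only by arithmetic progressions.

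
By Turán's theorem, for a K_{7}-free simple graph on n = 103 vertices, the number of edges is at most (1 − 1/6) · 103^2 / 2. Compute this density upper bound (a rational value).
Turán density bound = (5/6) · 103^2/2 = 53045/12 ≈ 4420.4167

Turán's theorem: ex(n, K_{r+1}) is achieved by the complete r-partite Turán graph T(n, r) with parts as balanced as possible, and is at most (1 − 1/r) · n^2/2. For r = 6, n = 103: the density bound is (5/6) · 10609/2 = 53045/12 ≈ 4420.4167. The integer-valued extremum is e(T(103, 6)) = 4420, which is strictly less than the density bound 53045/12 since 6 ∤ 103 (the parts of T(103, 6) cannot all be equal).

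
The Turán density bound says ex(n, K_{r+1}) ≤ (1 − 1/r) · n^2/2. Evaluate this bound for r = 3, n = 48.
Turán density bound = (2/3) · 48^2/2 = 768

Turán's theorem: ex(n, K_{r+1}) is achieved by the complete r-partite Turán graph T(n, r) with parts as balanced as possible, and is at most (1 − 1/r) · n^2/2. For r = 3, n = 48: the density bound is (2/3) · 2304/2 = 768. Since 3 ∣ 48, the Turán graph T(48, 3) has parts of equal size 16, and its edge count e(T(48, 3)) = 768 attains the density bound exactly.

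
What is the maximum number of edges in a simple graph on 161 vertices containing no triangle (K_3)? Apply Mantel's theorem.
ex(161, K_3) = ⌊161^2/4⌋ = 6480

Mantel (1907): a triangle-free graph on n vertices has at most ⌊n^2/4⌋ edges, with equality for the complete bipartite graph K_{⌊n/2⌋, ⌈n/2⌉}. For n = 161: ⌊161^2/4⌋ = ⌊25921/4⌋ = 6480. The extremal graph is K_{80, 81}, which has 80·81 = 6480 edges.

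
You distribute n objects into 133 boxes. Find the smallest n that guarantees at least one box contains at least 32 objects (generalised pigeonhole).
n = (32 − 1)·133 + 1 = 4124

By the generalised pigeonhole principle, to guarantee some box contains ≥ r objects we need more than (r − 1) · k objects total. Threshold: n = (r − 1) · k + 1. With r = 32 and k = 133: n = 31 · 133 + 1 = 4123 + 1 = 4124. For n = 4123 = 31 · 133, we can put exactly 31 objects in every box, avoiding 32 in any single one — so 4124 is tight.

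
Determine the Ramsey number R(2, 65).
R(2, 65) = 65

R(2, k) = k for all k ≥ 2: in a 2-colouring of K_k, either some edge is red (a red K_2) or all edges are blue (a blue K_k). And K_{64} coloured all-blue has no blue K_65, so R(2, 65) > 64. Hence R(2, 65) = 65.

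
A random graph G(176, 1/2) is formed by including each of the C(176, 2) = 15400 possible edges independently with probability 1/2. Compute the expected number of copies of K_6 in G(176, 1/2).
E[# K_6] = C(176, 6) · (1/2)^C(6, 2) = 37873734360 / 2^15 = 4734216795/4096 ≈ 1155814.647217

For each 6-subset S of vertices (there are C(176, 6) = 37873734360 such S), let X_S = 1 if S induces a K_6 (all C(6, 2) = 15 edges present). Then P(X_S = 1) = (1/2)^15 = 1/32768. By linearity of expectation, E[# K_6] = C(176, 6) · (1/2)^15 = 37873734360 / 32768 = 4734216795/4096 ≈ 1155814.647217.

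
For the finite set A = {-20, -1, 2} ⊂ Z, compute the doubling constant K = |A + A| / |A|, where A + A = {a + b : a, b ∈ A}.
K = |A + A| / |A| = 6/3 = 2

Enumerate A + A = {a + b : a, b ∈ A}. With |A| = 3, there are |A|^2 = 9 ordered sum pairs; collecting distinct values, A + A = {-40, -21, -18, -2, 1, 4}, so |A + A| = 6. Thus K = 6/3 = 2. For comparison, the minimum possible |A + A| over all 3-element sets is 2·3 − 1 = 5 (so min K = 5/3), attained only by arithmetic progressions.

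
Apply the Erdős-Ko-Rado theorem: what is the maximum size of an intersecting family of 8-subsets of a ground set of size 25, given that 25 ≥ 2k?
max |F| = C(24, 7) = 346104

Erdős-Ko-Rado (1961): when n ≥ 2k, max |F| = C(n−1, k−1). The bound is attained by the star {A : i ∈ A} for any fixed i ∈ [n]. Here C(25−1, 8−1) = C(24, 7) = 346104.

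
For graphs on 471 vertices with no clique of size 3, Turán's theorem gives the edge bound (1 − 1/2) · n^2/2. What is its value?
Turán density bound = (1/2) · 471^2/2 = 221841/4 ≈ 55460.25

Turán's theorem: ex(n, K_{r+1}) is achieved by the complete r-partite Turán graph T(n, r) with parts as balanced as possible, and is at most (1 − 1/r) · n^2/2. For r = 2, n = 471: the density bound is (1/2) · 221841/2 = 221841/4 ≈ 55460.25. The integer-valued extremum is e(T(471, 2)) = 55460, which is strictly less than the density bound 221841/4 since 2 ∤ 471 (the parts of T(471, 2) cannot all be equal).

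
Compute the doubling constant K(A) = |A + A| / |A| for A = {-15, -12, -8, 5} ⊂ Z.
K = |A + A| / |A| = 10/4 = 5/2

Enumerate A + A = {a + b : a, b ∈ A}. With |A| = 4, there are |A|^2 = 16 ordered sum pairs; collecting distinct values, A + A = {-30, -27, -24, -23, -20, -16, -10, -7, -3, 10}, so |A + A| = 10. Thus K = 10/4 = 5/2. For comparison, the minimum possible |A + A| over all 4-element sets is 2·4 − 1 = 7 (so min K = 7/4), attained only by arithmetic progressions.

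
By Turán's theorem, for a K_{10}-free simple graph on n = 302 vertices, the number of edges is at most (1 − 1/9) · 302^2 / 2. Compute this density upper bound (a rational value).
Turán density bound = (8/9) · 302^2/2 = 364816/9 ≈ 40535.1111

Turán's theorem: ex(n, K_{r+1}) is achieved by the complete r-partite Turán graph T(n, r) with parts as balanced as possible, and is at most (1 − 1/r) · n^2/2. For r = 9, n = 302: the density bound is (8/9) · 91204/2 = 364816/9 ≈ 40535.1111. The integer-valued extremum is e(T(302, 9)) = 40534, which is strictly less than the density bound 364816/9 since 9 ∤ 302 (the parts of T(302, 9) cannot all be equal).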